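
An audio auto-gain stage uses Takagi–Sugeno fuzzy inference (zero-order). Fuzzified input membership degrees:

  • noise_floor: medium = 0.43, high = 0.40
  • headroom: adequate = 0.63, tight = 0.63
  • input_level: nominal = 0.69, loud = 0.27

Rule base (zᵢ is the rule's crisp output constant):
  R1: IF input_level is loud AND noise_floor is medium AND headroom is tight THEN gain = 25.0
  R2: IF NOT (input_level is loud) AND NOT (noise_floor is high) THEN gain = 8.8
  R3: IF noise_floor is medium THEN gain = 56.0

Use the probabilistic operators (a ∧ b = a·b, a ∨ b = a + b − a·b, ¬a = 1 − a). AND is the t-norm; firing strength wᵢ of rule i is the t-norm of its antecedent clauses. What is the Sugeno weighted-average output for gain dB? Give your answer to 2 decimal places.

31.62

R1 (z=25.0): loud=0.27, medium=0.43, tight=0.63; AND[a·b] → w = 0.0731
R2 (z=8.8): ¬loud=1−0.27=0.73, ¬high=1−0.40=0.60; AND[a·b] → w = 0.4380
R3 (z=56.0): medium=0.43 → w = 0.4300
Weighted average = (0.0731·25.0 + 0.4380·8.8 + 0.4300·56.0) / (0.0731 + 0.4380 + 0.4300)
  = 29.7630 / 0.9411 = 31.62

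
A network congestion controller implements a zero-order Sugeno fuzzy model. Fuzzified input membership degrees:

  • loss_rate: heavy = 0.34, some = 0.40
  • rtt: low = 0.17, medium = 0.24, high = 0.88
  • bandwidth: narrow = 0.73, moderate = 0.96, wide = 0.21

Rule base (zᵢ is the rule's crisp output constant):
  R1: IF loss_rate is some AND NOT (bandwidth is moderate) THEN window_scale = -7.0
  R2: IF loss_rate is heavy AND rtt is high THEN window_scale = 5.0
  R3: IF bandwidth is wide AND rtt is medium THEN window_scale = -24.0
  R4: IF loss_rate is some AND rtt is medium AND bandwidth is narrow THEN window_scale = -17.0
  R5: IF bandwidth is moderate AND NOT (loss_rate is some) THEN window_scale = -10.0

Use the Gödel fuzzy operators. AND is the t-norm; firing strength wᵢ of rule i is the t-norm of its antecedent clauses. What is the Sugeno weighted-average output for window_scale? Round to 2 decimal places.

-9.58

R1 (z=-7.0): some=0.40, ¬moderate=1−0.96=0.04; AND[min(a, b)] → w = 0.04
R2 (z=5.0): heavy=0.34, high=0.88; AND[min(a, b)] → w = 0.34
R3 (z=-24.0): wide=0.21, medium=0.24; AND[min(a, b)] → w = 0.21
R4 (z=-17.0): some=0.40, medium=0.24, narrow=0.73; AND[min(a, b)] → w = 0.24
R5 (z=-10.0): moderate=0.96, ¬some=1−0.40=0.60; AND[min(a, b)] → w = 0.60
Weighted average = (0.04·-7.0 + 0.34·5.0 + 0.21·-24.0 + 0.24·-17.0 + 0.60·-10.0) / (0.04 + 0.34 + 0.21 + 0.24 + 0.60)
  = -13.7000 / 1.4300 = -9.58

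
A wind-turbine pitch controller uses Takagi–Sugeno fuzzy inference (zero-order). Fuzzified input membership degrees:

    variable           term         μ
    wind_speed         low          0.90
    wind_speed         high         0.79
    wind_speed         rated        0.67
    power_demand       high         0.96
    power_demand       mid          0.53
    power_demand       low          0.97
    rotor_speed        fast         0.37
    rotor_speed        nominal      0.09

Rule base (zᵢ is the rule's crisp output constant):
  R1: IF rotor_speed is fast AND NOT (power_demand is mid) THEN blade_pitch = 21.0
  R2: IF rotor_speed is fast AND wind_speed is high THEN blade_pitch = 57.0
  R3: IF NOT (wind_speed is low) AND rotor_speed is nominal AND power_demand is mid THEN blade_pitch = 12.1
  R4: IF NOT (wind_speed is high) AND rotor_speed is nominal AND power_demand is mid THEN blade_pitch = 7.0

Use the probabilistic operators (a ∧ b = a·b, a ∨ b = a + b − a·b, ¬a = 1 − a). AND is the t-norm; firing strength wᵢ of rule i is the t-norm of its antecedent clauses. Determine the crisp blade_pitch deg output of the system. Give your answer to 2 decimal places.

42.50

R1 (z=21.0): fast=0.37, ¬mid=1−0.53=0.47; AND[a·b] → w = 0.1739
R2 (z=57.0): fast=0.37, high=0.79; AND[a·b] → w = 0.2923
R3 (z=12.1): ¬low=1−0.90=0.10, nominal=0.09, mid=0.53; AND[a·b] → w = 0.0048
R4 (z=7.0): ¬high=1−0.79=0.21, nominal=0.09, mid=0.53; AND[a·b] → w = 0.0100
Weighted average = (0.1739·21.0 + 0.2923·57.0 + 0.0048·12.1 + 0.0100·7.0) / (0.1739 + 0.2923 + 0.0048 + 0.0100)
  = 20.4408 / 0.4810 = 42.50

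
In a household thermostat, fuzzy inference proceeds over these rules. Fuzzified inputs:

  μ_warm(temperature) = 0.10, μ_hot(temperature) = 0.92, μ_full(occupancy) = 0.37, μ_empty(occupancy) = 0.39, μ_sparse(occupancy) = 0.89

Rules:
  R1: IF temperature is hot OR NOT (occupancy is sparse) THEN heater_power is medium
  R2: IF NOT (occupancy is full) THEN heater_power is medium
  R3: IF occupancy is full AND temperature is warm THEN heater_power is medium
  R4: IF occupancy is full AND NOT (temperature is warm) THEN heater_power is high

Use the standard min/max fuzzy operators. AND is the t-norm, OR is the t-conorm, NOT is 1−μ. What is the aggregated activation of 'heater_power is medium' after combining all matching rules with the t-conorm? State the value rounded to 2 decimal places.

0.92

R1: hot=0.92, ¬sparse=1−0.89=0.11; OR[max(a, b)] → w = 0.92
R2: ¬full=1−0.37=0.63 → w = 0.63
R3: full=0.37, warm=0.10; AND[min(a, b)] → w = 0.10
R4: full=0.37, ¬warm=1−0.10=0.90; AND[min(a, b)] → w = 0.37
Rules with consequent 'medium': {R1, R2, R3} → strengths 0.92, 0.63, 0.10
Aggregate via t-conorm [max(a, b)]: 0.92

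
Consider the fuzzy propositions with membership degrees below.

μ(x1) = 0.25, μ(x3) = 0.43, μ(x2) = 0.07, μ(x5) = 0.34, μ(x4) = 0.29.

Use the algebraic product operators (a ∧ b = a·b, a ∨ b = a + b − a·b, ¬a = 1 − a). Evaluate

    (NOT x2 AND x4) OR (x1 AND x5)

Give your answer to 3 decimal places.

NOT x2 = 1 − 0.0700 = 0.9300
NOT x2 AND x4 = a·b on (0.9300, 0.2900) = 0.2697
x1 AND x5 = a·b on (0.2500, 0.3400) = 0.0850
(NOT x2 AND x4) OR (x1 AND x5) = a + b − a·b on (0.2697, 0.0850) = 0.3318

0.332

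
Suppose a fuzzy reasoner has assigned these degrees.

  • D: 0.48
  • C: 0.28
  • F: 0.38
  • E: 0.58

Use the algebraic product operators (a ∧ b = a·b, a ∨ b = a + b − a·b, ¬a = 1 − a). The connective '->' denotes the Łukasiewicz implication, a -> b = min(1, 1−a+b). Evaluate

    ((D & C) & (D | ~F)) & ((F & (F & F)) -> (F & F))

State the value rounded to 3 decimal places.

0.108

D & C = a·b on (0.4800, 0.2800) = 0.1344
~F = 1 − 0.3800 = 0.6200
D | ~F = a + b − a·b on (0.4800, 0.6200) = 0.8024
(D & C) & (D | ~F) = a·b on (0.1344, 0.8024) = 0.1078
F & F = a·b on (0.3800, 0.3800) = 0.1444
F & (F & F) = a·b on (0.3800, 0.1444) = 0.0549
F & F = a·b on (0.3800, 0.3800) = 0.1444
(F & (F & F)) -> (F & F)  [Łukasiewicz: min(1, 1−a+b)] with a=0.0549, b=0.1444 → 1.0000
((D & C) & (D | ~F)) & ((F & (F & F)) -> (F & F)) = a·b on (0.1078, 1.0000) = 0.1078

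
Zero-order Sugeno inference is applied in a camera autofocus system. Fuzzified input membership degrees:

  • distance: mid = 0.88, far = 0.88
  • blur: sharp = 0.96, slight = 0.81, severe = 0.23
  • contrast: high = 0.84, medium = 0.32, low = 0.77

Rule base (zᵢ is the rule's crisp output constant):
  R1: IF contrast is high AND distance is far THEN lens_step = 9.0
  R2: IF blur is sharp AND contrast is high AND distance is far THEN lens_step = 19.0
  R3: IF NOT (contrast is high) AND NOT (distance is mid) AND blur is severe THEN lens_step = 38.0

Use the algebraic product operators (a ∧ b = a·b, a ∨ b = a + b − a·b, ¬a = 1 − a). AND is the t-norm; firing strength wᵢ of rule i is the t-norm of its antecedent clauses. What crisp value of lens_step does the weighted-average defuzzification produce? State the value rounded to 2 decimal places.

R1 (z=9.0): high=0.84, far=0.88; AND[a·b] → w = 0.7392
R2 (z=19.0): sharp=0.96, high=0.84, far=0.88; AND[a·b] → w = 0.7096
R3 (z=38.0): ¬high=1−0.84=0.16, ¬mid=1−0.88=0.12, severe=0.23; AND[a·b] → w = 0.0044
Weighted average = (0.7392·9.0 + 0.7096·19.0 + 0.0044·38.0) / (0.7392 + 0.7096 + 0.0044)
  = 20.3036 / 1.4532 = 13.97

13.97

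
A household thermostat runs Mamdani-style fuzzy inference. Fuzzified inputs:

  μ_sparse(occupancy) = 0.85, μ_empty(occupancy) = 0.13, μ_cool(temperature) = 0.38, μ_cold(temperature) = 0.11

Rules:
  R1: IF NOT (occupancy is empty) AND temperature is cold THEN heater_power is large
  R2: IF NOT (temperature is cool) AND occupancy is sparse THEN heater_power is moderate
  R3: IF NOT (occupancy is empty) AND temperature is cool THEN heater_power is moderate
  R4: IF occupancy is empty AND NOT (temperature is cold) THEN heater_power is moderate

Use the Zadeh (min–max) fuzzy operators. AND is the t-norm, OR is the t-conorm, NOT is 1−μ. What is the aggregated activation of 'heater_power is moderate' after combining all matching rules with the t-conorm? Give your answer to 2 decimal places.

R1: ¬empty=1−0.13=0.87, cold=0.11; AND[min(a, b)] → w = 0.11
R2: ¬cool=1−0.38=0.62, sparse=0.85; AND[min(a, b)] → w = 0.62
R3: ¬empty=1−0.13=0.87, cool=0.38; AND[min(a, b)] → w = 0.38
R4: empty=0.13, ¬cold=1−0.11=0.89; AND[min(a, b)] → w = 0.13
Rules with consequent 'moderate': {R2, R3, R4} → strengths 0.62, 0.38, 0.13
Aggregate via t-conorm [max(a, b)]: 0.62

0.62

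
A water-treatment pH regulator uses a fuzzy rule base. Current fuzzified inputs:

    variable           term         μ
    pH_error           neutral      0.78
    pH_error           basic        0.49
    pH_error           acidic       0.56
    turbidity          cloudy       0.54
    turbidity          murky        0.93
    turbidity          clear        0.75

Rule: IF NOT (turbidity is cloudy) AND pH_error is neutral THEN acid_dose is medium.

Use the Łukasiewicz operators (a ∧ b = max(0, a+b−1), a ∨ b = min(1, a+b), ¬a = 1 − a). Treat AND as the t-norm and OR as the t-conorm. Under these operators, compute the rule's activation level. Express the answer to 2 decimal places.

0.24

firing strength: ¬cloudy=1−0.54=0.46, neutral=0.78; AND[max(0, a+b−1)] → w = 0.24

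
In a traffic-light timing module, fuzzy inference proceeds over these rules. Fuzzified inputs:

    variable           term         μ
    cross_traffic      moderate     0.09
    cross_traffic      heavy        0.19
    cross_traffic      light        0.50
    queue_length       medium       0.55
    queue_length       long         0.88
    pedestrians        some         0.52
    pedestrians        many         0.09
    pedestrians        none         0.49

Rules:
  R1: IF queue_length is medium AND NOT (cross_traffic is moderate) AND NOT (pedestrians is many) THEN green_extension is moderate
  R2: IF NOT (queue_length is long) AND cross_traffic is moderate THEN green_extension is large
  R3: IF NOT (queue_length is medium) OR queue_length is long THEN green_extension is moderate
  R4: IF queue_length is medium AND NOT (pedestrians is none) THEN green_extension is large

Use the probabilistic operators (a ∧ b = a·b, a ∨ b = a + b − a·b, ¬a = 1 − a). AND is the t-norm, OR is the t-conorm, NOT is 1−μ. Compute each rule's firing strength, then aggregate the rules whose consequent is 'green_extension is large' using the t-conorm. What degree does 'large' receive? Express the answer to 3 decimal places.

R1: medium=0.55, ¬moderate=1−0.09=0.91, ¬many=1−0.09=0.91; AND[a·b] → w = 0.4555
R2: ¬long=1−0.88=0.12, moderate=0.09; AND[a·b] → w = 0.0108
R3: ¬medium=1−0.55=0.45, long=0.88; OR[a + b − a·b] → w = 0.9340
R4: medium=0.55, ¬none=1−0.49=0.51; AND[a·b] → w = 0.2805
Rules with consequent 'large': {R2, R4} → strengths 0.0108, 0.2805
Aggregate via t-conorm [a + b − a·b]: 0.2883

0.288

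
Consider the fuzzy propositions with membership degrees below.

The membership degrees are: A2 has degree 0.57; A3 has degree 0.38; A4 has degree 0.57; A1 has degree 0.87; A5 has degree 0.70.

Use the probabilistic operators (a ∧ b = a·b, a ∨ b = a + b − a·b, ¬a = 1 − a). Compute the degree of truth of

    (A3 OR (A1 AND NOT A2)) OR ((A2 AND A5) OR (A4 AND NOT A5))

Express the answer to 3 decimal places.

0.807

NOT A2 = 1 − 0.5700 = 0.4300
A1 AND NOT A2 = a·b on (0.8700, 0.4300) = 0.3741
A3 OR (A1 AND NOT A2) = a + b − a·b on (0.3800, 0.3741) = 0.6119
A2 AND A5 = a·b on (0.5700, 0.7000) = 0.3990
NOT A5 = 1 − 0.7000 = 0.3000
A4 AND NOT A5 = a·b on (0.5700, 0.3000) = 0.1710
(A2 AND A5) OR (A4 AND NOT A5) = a + b − a·b on (0.3990, 0.1710) = 0.5018
(A3 OR (A1 AND NOT A2)) OR ((A2 AND A5) OR (A4 AND NOT A5)) = a + b − a·b on (0.6119, 0.5018) = 0.8067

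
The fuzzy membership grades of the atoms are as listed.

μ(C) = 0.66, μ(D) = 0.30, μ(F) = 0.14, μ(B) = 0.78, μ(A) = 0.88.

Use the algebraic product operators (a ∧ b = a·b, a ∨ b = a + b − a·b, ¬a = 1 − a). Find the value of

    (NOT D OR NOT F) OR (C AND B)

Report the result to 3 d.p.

0.980

NOT D = 1 − 0.3000 = 0.7000
NOT F = 1 − 0.1400 = 0.8600
NOT D OR NOT F = a + b − a·b on (0.7000, 0.8600) = 0.9580
C AND B = a·b on (0.6600, 0.7800) = 0.5148
(NOT D OR NOT F) OR (C AND B) = a + b − a·b on (0.9580, 0.5148) = 0.9796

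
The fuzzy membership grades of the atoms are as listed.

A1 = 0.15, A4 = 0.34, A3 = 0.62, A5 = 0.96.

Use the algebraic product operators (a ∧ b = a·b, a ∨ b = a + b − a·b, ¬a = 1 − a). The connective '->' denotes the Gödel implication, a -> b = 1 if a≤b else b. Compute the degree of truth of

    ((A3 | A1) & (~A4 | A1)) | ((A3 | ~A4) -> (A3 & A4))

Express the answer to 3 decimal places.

0.591

A3 | A1 = a + b − a·b on (0.6200, 0.1500) = 0.6770
~A4 = 1 − 0.3400 = 0.6600
~A4 | A1 = a + b − a·b on (0.6600, 0.1500) = 0.7110
(A3 | A1) & (~A4 | A1) = a·b on (0.6770, 0.7110) = 0.4813
~A4 = 1 − 0.3400 = 0.6600
A3 | ~A4 = a + b − a·b on (0.6200, 0.6600) = 0.8708
A3 & A4 = a·b on (0.6200, 0.3400) = 0.2108
(A3 | ~A4) -> (A3 & A4)  [Gödel: 1 if a≤b else b] with a=0.8708, b=0.2108 → 0.2108
((A3 | A1) & (~A4 | A1)) | ((A3 | ~A4) -> (A3 & A4)) = a + b − a·b on (0.4813, 0.2108) = 0.5907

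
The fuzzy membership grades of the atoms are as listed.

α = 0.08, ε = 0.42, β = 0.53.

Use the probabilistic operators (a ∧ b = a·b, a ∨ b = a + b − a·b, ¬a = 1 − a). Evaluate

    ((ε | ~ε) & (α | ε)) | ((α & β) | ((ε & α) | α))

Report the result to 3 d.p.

0.449

~ε = 1 − 0.4200 = 0.5800
ε | ~ε = a + b − a·b on (0.4200, 0.5800) = 0.7564
α | ε = a + b − a·b on (0.0800, 0.4200) = 0.4664
(ε | ~ε) & (α | ε) = a·b on (0.7564, 0.4664) = 0.3528
α & β = a·b on (0.0800, 0.5300) = 0.0424
ε & α = a·b on (0.4200, 0.0800) = 0.0336
(ε & α) | α = a + b − a·b on (0.0336, 0.0800) = 0.1109
(α & β) | ((ε & α) | α) = a + b − a·b on (0.0424, 0.1109) = 0.1486
((ε | ~ε) & (α | ε)) | ((α & β) | ((ε & α) | α)) = a + b − a·b on (0.3528, 0.1486) = 0.4490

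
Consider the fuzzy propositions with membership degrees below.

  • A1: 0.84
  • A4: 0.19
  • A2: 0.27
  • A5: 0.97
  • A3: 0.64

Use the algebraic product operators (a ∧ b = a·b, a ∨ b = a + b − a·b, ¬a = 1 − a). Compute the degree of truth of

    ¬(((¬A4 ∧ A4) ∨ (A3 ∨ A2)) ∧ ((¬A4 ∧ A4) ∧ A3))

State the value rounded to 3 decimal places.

¬A4 = 1 − 0.1900 = 0.8100
¬A4 ∧ A4 = a·b on (0.8100, 0.1900) = 0.1539
A3 ∨ A2 = a + b − a·b on (0.6400, 0.2700) = 0.7372
(¬A4 ∧ A4) ∨ (A3 ∨ A2) = a + b − a·b on (0.1539, 0.7372) = 0.7776
¬A4 = 1 − 0.1900 = 0.8100
¬A4 ∧ A4 = a·b on (0.8100, 0.1900) = 0.1539
(¬A4 ∧ A4) ∧ A3 = a·b on (0.1539, 0.6400) = 0.0985
((¬A4 ∧ A4) ∨ (A3 ∨ A2)) ∧ ((¬A4 ∧ A4) ∧ A3) = a·b on (0.7776, 0.0985) = 0.0766
¬(((¬A4 ∧ A4) ∨ (A3 ∨ A2)) ∧ ((¬A4 ∧ A4) ∧ A3)) = 1 − 0.0766 = 0.9234

0.923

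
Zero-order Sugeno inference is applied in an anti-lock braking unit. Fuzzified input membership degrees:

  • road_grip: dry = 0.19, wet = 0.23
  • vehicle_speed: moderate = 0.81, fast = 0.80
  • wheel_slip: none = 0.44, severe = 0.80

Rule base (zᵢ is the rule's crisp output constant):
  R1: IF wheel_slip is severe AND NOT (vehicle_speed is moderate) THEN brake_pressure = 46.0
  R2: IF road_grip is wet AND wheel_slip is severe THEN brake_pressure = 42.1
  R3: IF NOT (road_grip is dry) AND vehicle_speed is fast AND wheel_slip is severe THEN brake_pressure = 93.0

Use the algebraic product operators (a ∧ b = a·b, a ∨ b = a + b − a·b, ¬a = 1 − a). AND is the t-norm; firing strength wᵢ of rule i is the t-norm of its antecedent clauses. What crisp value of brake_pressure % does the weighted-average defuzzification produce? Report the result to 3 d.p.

73.677

R1 (z=46.0): severe=0.80, ¬moderate=1−0.81=0.19; AND[a·b] → w = 0.1520
R2 (z=42.1): wet=0.23, severe=0.80; AND[a·b] → w = 0.1840
R3 (z=93.0): ¬dry=1−0.19=0.81, fast=0.80, severe=0.80; AND[a·b] → w = 0.5184
Weighted average = (0.1520·46.0 + 0.1840·42.1 + 0.5184·93.0) / (0.1520 + 0.1840 + 0.5184)
  = 62.9496 / 0.8544 = 73.677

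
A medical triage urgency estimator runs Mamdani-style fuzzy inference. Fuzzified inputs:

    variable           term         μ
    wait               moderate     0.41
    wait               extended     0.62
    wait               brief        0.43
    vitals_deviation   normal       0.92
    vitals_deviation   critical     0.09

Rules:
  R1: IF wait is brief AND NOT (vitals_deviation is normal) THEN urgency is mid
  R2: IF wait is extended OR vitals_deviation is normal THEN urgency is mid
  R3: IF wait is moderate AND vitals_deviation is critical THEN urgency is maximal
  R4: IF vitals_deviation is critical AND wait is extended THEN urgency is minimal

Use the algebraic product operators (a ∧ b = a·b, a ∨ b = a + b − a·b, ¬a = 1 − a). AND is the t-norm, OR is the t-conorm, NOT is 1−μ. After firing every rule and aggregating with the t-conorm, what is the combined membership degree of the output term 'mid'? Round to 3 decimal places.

R1: brief=0.43, ¬normal=1−0.92=0.08; AND[a·b] → w = 0.0344
R2: extended=0.62, normal=0.92; OR[a + b − a·b] → w = 0.9696
R3: moderate=0.41, critical=0.09; AND[a·b] → w = 0.0369
R4: critical=0.09, extended=0.62; AND[a·b] → w = 0.0558
Rules with consequent 'mid': {R1, R2} → strengths 0.0344, 0.9696
Aggregate via t-conorm [a + b − a·b]: 0.9706

0.971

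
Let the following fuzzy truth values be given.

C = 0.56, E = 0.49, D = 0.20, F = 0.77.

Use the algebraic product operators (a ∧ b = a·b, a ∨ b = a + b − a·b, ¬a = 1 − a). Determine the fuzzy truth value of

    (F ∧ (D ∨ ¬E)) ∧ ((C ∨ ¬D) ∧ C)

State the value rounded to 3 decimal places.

0.239

¬E = 1 − 0.4900 = 0.5100
D ∨ ¬E = a + b − a·b on (0.2000, 0.5100) = 0.6080
F ∧ (D ∨ ¬E) = a·b on (0.7700, 0.6080) = 0.4682
¬D = 1 − 0.2000 = 0.8000
C ∨ ¬D = a + b − a·b on (0.5600, 0.8000) = 0.9120
(C ∨ ¬D) ∧ C = a·b on (0.9120, 0.5600) = 0.5107
(F ∧ (D ∨ ¬E)) ∧ ((C ∨ ¬D) ∧ C) = a·b on (0.4682, 0.5107) = 0.2391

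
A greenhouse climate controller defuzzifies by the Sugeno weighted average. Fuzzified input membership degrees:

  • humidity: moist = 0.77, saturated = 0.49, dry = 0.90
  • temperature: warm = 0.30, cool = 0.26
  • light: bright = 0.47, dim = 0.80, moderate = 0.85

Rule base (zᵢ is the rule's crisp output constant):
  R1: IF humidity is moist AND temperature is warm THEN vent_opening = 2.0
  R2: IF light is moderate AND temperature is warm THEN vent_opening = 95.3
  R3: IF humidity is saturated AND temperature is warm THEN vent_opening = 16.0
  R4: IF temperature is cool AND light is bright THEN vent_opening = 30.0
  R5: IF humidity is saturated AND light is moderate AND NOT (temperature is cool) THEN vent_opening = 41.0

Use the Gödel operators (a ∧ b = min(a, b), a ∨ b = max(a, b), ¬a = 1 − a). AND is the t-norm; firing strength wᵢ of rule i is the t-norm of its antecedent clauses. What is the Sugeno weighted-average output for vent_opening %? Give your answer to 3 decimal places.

R1 (z=2.0): moist=0.77, warm=0.30; AND[min(a, b)] → w = 0.30
R2 (z=95.3): moderate=0.85, warm=0.30; AND[min(a, b)] → w = 0.30
R3 (z=16.0): saturated=0.49, warm=0.30; AND[min(a, b)] → w = 0.30
R4 (z=30.0): cool=0.26, bright=0.47; AND[min(a, b)] → w = 0.26
R5 (z=41.0): saturated=0.49, moderate=0.85, ¬cool=1−0.26=0.74; AND[min(a, b)] → w = 0.49
Weighted average = (0.30·2.0 + 0.30·95.3 + 0.30·16.0 + 0.26·30.0 + 0.49·41.0) / (0.30 + 0.30 + 0.30 + 0.26 + 0.49)
  = 61.8800 / 1.6500 = 37.503

37.503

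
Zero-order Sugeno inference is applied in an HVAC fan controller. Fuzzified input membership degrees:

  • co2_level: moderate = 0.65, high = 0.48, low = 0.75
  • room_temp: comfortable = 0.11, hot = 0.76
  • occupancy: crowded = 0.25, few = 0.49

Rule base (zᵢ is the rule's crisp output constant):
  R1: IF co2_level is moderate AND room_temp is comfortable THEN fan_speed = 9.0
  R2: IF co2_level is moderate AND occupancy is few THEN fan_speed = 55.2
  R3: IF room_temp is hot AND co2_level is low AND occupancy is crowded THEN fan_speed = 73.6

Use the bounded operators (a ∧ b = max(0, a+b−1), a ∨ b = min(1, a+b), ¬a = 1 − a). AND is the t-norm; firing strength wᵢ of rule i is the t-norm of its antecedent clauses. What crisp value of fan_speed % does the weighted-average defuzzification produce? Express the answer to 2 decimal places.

R1 (z=9.0): moderate=0.65, comfortable=0.11; AND[max(0, a+b−1)] → w = 0.00
R2 (z=55.2): moderate=0.65, few=0.49; AND[max(0, a+b−1)] → w = 0.14
R3 (z=73.6): hot=0.76, low=0.75, crowded=0.25; AND[max(0, a+b−1)] → w = 0.00
Weighted average = (0.00·9.0 + 0.14·55.2 + 0.00·73.6) / (0.00 + 0.14 + 0.00)
  = 7.7280 / 0.1400 = 55.20

55.20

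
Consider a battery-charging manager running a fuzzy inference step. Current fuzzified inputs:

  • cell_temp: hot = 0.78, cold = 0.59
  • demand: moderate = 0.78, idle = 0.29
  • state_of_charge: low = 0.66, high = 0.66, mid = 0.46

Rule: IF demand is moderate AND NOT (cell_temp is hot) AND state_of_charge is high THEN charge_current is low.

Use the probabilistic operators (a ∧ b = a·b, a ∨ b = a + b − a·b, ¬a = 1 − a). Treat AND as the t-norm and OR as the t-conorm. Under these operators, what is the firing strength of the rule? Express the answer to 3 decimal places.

firing strength: moderate=0.78, ¬hot=1−0.78=0.22, high=0.66; AND[a·b] → w = 0.1133

0.113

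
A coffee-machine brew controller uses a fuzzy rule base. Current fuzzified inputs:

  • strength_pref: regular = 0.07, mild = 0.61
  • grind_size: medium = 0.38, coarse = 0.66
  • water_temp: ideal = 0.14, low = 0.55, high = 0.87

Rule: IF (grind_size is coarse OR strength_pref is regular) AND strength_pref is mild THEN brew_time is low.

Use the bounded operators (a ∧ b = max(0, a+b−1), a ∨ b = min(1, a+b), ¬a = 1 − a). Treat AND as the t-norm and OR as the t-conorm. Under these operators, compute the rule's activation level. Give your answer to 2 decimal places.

firing strength: (coarse=0.66 OR regular=0.07) = 0.73; AND[max(0, a+b−1)] with mild=0.61 → w = 0.34

0.34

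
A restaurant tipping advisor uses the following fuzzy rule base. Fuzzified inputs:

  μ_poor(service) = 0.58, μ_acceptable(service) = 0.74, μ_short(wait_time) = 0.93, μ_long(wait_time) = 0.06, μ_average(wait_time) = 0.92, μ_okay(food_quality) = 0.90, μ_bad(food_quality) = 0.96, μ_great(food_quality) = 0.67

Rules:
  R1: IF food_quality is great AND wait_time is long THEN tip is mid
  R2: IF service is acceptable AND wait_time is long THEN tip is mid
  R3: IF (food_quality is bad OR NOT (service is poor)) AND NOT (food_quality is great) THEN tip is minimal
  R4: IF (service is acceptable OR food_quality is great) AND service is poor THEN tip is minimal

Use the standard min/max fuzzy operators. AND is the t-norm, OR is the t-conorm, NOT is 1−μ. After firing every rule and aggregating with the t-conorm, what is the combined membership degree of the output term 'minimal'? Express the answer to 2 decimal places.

0.58

R1: great=0.67, long=0.06; AND[min(a, b)] → w = 0.06
R2: acceptable=0.74, long=0.06; AND[min(a, b)] → w = 0.06
R3: (bad=0.96 OR ¬poor=1−0.58=0.42) = 0.96; AND[min(a, b)] with ¬great=1−0.67=0.33 → w = 0.33
R4: (acceptable=0.74 OR great=0.67) = 0.74; AND[min(a, b)] with poor=0.58 → w = 0.58
Rules with consequent 'minimal': {R3, R4} → strengths 0.33, 0.58
Aggregate via t-conorm [max(a, b)]: 0.58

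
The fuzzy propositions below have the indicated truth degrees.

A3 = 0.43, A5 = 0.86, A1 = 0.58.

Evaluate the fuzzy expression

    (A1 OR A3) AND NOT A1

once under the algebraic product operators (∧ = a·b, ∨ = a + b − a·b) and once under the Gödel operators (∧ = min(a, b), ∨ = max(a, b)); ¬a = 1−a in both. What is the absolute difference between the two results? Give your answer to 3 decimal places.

0.101

Under algebraic product:
  A1 OR A3 = a + b − a·b on (0.5800, 0.4300) = 0.7606
  NOT A1 = 1 − 0.5800 = 0.4200
  (A1 OR A3) AND NOT A1 = a·b on (0.7606, 0.4200) = 0.3195
  → value = 0.3195
Under Gödel:
  A1 OR A3 = max(a, b) on (0.58, 0.43) = 0.58
  NOT A1 = 1 − 0.58 = 0.42
  (A1 OR A3) AND NOT A1 = min(a, b) on (0.58, 0.42) = 0.42
  → value = 0.4200
|0.3195 − 0.4200| = 0.101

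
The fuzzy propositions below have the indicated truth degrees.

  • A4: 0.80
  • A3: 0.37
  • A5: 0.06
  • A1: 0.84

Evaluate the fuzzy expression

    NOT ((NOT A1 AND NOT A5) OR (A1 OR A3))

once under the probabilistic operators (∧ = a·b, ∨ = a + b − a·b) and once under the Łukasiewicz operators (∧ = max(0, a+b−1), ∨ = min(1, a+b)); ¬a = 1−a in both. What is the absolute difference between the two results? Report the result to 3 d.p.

Under probabilistic:
  NOT A1 = 1 − 0.8400 = 0.1600
  NOT A5 = 1 − 0.0600 = 0.9400
  NOT A1 AND NOT A5 = a·b on (0.1600, 0.9400) = 0.1504
  A1 OR A3 = a + b − a·b on (0.8400, 0.3700) = 0.8992
  (NOT A1 AND NOT A5) OR (A1 OR A3) = a + b − a·b on (0.1504, 0.8992) = 0.9144
  NOT ((NOT A1 AND NOT A5) OR (A1 OR A3)) = 1 − 0.9144 = 0.0856
  → value = 0.0856
Under Łukasiewicz:
  NOT A1 = 1 − 0.84 = 0.16
  NOT A5 = 1 − 0.06 = 0.94
  NOT A1 AND NOT A5 = max(0, a+b−1) on (0.16, 0.94) = 0.10
  A1 OR A3 = min(1, a+b) on (0.84, 0.37) = 1.00
  (NOT A1 AND NOT A5) OR (A1 OR A3) = min(1, a+b) on (0.10, 1.00) = 1.00
  NOT ((NOT A1 AND NOT A5) OR (A1 OR A3)) = 1 − 1.00 = 0.00
  → value = 0.0000
|0.0856 − 0.0000| = 0.086

0.086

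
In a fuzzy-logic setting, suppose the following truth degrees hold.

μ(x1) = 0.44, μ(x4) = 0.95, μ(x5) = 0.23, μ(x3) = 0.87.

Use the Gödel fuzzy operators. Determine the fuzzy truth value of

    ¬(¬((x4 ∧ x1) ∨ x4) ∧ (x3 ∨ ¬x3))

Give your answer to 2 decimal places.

x4 ∧ x1 = min(a, b) on (0.95, 0.44) = 0.44
(x4 ∧ x1) ∨ x4 = max(a, b) on (0.44, 0.95) = 0.95
¬((x4 ∧ x1) ∨ x4) = 1 − 0.95 = 0.05
¬x3 = 1 − 0.87 = 0.13
x3 ∨ ¬x3 = max(a, b) on (0.87, 0.13) = 0.87
¬((x4 ∧ x1) ∨ x4) ∧ (x3 ∨ ¬x3) = min(a, b) on (0.05, 0.87) = 0.05
¬(¬((x4 ∧ x1) ∨ x4) ∧ (x3 ∨ ¬x3)) = 1 − 0.05 = 0.95

0.95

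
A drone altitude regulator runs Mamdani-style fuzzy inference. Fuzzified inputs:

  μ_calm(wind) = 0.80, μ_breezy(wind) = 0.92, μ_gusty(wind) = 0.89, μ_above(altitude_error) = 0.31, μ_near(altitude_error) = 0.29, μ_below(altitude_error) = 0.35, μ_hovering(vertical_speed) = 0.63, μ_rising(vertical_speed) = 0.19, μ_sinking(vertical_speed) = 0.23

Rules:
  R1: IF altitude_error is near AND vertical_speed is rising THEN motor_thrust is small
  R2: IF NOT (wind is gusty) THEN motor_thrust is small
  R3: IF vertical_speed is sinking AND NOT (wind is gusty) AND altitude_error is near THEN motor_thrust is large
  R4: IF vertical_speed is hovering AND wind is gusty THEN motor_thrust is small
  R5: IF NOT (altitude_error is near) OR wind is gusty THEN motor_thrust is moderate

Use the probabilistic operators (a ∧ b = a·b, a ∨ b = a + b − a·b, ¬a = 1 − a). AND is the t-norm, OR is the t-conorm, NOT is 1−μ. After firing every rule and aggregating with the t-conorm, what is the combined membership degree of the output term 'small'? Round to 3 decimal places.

0.631

R1: near=0.29, rising=0.19; AND[a·b] → w = 0.0551
R2: ¬gusty=1−0.89=0.11 → w = 0.1100
R3: sinking=0.23, ¬gusty=1−0.89=0.11, near=0.29; AND[a·b] → w = 0.0073
R4: hovering=0.63, gusty=0.89; AND[a·b] → w = 0.5607
R5: ¬near=1−0.29=0.71, gusty=0.89; OR[a + b − a·b] → w = 0.9681
Rules with consequent 'small': {R1, R2, R4} → strengths 0.0551, 0.1100, 0.5607
Aggregate via t-conorm [a + b − a·b]: 0.6306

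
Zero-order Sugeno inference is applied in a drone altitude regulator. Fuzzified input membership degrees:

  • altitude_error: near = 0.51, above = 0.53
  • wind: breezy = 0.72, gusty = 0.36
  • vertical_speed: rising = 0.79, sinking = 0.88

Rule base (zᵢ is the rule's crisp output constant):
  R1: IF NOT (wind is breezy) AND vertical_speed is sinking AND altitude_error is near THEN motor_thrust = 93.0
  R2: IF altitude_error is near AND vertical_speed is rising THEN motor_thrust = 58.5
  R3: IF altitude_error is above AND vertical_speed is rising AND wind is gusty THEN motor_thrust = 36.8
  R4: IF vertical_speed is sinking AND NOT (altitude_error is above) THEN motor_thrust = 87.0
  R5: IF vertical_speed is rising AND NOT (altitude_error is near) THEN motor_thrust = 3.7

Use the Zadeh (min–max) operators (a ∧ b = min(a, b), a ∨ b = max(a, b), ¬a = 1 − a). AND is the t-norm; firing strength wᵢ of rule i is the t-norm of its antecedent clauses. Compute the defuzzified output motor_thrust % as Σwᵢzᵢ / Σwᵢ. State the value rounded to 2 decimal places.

53.00

R1 (z=93.0): ¬breezy=1−0.72=0.28, sinking=0.88, near=0.51; AND[min(a, b)] → w = 0.28
R2 (z=58.5): near=0.51, rising=0.79; AND[min(a, b)] → w = 0.51
R3 (z=36.8): above=0.53, rising=0.79, gusty=0.36; AND[min(a, b)] → w = 0.36
R4 (z=87.0): sinking=0.88, ¬above=1−0.53=0.47; AND[min(a, b)] → w = 0.47
R5 (z=3.7): rising=0.79, ¬near=1−0.51=0.49; AND[min(a, b)] → w = 0.49
Weighted average = (0.28·93.0 + 0.51·58.5 + 0.36·36.8 + 0.47·87.0 + 0.49·3.7) / (0.28 + 0.51 + 0.36 + 0.47 + 0.49)
  = 111.8260 / 2.1100 = 53.00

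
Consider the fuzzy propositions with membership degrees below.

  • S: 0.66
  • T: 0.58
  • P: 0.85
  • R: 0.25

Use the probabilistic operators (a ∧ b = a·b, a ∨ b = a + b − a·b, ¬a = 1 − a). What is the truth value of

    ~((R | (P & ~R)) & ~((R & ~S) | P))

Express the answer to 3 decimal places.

~R = 1 − 0.2500 = 0.7500
P & ~R = a·b on (0.8500, 0.7500) = 0.6375
R | (P & ~R) = a + b − a·b on (0.2500, 0.6375) = 0.7281
~S = 1 − 0.6600 = 0.3400
R & ~S = a·b on (0.2500, 0.3400) = 0.0850
(R & ~S) | P = a + b − a·b on (0.0850, 0.8500) = 0.8627
~((R & ~S) | P) = 1 − 0.8627 = 0.1373
(R | (P & ~R)) & ~((R & ~S) | P) = a·b on (0.7281, 0.1373) = 0.0999
~((R | (P & ~R)) & ~((R & ~S) | P)) = 1 − 0.0999 = 0.9001

0.900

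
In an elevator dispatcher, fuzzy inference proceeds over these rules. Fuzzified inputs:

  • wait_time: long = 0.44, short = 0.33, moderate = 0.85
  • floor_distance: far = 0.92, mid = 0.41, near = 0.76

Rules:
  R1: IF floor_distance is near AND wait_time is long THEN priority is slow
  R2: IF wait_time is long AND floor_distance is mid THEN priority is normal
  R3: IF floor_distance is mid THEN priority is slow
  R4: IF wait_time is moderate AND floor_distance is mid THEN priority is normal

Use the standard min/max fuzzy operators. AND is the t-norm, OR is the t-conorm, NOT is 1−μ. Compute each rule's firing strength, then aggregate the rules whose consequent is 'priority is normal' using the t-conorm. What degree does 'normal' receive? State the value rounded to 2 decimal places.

0.41

R1: near=0.76, long=0.44; AND[min(a, b)] → w = 0.44
R2: long=0.44, mid=0.41; AND[min(a, b)] → w = 0.41
R3: mid=0.41 → w = 0.41
R4: moderate=0.85, mid=0.41; AND[min(a, b)] → w = 0.41
Rules with consequent 'normal': {R2, R4} → strengths 0.41, 0.41
Aggregate via t-conorm [max(a, b)]: 0.41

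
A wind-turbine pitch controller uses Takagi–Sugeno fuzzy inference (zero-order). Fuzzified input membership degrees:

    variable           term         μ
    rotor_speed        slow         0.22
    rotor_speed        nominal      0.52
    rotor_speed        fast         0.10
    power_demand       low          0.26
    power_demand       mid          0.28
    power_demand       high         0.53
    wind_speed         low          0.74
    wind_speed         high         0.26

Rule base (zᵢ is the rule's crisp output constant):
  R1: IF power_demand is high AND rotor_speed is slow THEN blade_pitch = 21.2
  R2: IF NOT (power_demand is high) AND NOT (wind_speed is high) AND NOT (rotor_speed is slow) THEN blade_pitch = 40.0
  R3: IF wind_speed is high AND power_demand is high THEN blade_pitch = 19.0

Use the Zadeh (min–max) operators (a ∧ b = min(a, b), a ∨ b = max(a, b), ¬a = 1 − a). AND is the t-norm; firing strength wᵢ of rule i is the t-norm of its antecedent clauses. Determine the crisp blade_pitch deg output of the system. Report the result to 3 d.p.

R1 (z=21.2): high=0.53, slow=0.22; AND[min(a, b)] → w = 0.22
R2 (z=40.0): ¬high=1−0.53=0.47, ¬high=1−0.26=0.74, ¬slow=1−0.22=0.78; AND[min(a, b)] → w = 0.47
R3 (z=19.0): high=0.26, high=0.53; AND[min(a, b)] → w = 0.26
Weighted average = (0.22·21.2 + 0.47·40.0 + 0.26·19.0) / (0.22 + 0.47 + 0.26)
  = 28.4040 / 0.9500 = 29.899

29.899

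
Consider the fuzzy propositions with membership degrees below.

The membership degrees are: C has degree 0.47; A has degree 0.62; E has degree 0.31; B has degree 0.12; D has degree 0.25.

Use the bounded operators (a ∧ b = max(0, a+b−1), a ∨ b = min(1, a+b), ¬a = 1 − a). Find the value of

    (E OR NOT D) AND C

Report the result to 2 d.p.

NOT D = 1 − 0.25 = 0.75
E OR NOT D = min(1, a+b) on (0.31, 0.75) = 1.00
(E OR NOT D) AND C = max(0, a+b−1) on (1.00, 0.47) = 0.47

0.47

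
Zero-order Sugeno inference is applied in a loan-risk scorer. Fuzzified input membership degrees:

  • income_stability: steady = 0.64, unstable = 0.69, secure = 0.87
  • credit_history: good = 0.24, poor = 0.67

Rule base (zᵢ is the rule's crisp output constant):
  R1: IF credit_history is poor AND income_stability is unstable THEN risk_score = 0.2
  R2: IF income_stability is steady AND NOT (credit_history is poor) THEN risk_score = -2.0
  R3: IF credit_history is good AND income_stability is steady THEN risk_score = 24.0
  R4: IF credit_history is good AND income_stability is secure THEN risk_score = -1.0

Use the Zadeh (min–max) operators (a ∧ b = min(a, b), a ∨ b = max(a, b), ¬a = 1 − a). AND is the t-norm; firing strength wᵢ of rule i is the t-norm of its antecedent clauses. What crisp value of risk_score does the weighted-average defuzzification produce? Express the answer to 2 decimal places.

3.37

R1 (z=0.2): poor=0.67, unstable=0.69; AND[min(a, b)] → w = 0.67
R2 (z=-2.0): steady=0.64, ¬poor=1−0.67=0.33; AND[min(a, b)] → w = 0.33
R3 (z=24.0): good=0.24, steady=0.64; AND[min(a, b)] → w = 0.24
R4 (z=-1.0): good=0.24, secure=0.87; AND[min(a, b)] → w = 0.24
Weighted average = (0.67·0.2 + 0.33·-2.0 + 0.24·24.0 + 0.24·-1.0) / (0.67 + 0.33 + 0.24 + 0.24)
  = 4.9940 / 1.4800 = 3.37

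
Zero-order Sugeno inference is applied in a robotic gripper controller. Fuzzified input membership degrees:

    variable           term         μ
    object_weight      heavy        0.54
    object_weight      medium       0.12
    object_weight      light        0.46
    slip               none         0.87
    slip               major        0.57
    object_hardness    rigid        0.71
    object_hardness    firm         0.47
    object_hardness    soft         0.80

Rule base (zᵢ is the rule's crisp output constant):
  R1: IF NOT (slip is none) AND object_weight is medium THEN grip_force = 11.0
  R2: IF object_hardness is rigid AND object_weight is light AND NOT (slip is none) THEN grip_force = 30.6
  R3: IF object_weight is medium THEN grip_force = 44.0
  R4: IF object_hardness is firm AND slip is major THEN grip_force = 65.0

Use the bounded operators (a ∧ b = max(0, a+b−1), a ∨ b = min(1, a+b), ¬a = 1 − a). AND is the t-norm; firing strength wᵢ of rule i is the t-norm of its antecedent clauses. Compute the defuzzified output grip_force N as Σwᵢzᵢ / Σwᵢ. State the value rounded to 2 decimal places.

R1 (z=11.0): ¬none=1−0.87=0.13, medium=0.12; AND[max(0, a+b−1)] → w = 0.00
R2 (z=30.6): rigid=0.71, light=0.46, ¬none=1−0.87=0.13; AND[max(0, a+b−1)] → w = 0.00
R3 (z=44.0): medium=0.12 → w = 0.12
R4 (z=65.0): firm=0.47, major=0.57; AND[max(0, a+b−1)] → w = 0.04
Weighted average = (0.00·11.0 + 0.00·30.6 + 0.12·44.0 + 0.04·65.0) / (0.00 + 0.00 + 0.12 + 0.04)
  = 7.8800 / 0.1600 = 49.25

49.25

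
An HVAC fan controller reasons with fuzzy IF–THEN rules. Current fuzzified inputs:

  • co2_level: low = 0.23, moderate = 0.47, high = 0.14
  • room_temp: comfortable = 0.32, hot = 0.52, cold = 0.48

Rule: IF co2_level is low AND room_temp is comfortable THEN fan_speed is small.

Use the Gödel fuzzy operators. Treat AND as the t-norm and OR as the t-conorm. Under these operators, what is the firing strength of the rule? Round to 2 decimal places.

firing strength: low=0.23, comfortable=0.32; AND[min(a, b)] → w = 0.23

0.23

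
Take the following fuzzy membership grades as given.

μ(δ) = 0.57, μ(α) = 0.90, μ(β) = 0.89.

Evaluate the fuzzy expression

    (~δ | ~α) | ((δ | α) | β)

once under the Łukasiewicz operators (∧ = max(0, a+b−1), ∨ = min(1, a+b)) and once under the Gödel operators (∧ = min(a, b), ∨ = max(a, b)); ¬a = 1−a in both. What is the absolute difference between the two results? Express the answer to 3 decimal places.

Under Łukasiewicz:
  ~δ = 1 − 0.57 = 0.43
  ~α = 1 − 0.90 = 0.10
  ~δ | ~α = min(1, a+b) on (0.43, 0.10) = 0.53
  δ | α = min(1, a+b) on (0.57, 0.90) = 1.00
  (δ | α) | β = min(1, a+b) on (1.00, 0.89) = 1.00
  (~δ | ~α) | ((δ | α) | β) = min(1, a+b) on (0.53, 1.00) = 1.00
  → value = 1.0000
Under Gödel:
  ~δ = 1 − 0.57 = 0.43
  ~α = 1 − 0.90 = 0.10
  ~δ | ~α = max(a, b) on (0.43, 0.10) = 0.43
  δ | α = max(a, b) on (0.57, 0.90) = 0.90
  (δ | α) | β = max(a, b) on (0.90, 0.89) = 0.90
  (~δ | ~α) | ((δ | α) | β) = max(a, b) on (0.43, 0.90) = 0.90
  → value = 0.9000
|1.0000 − 0.9000| = 0.100

0.100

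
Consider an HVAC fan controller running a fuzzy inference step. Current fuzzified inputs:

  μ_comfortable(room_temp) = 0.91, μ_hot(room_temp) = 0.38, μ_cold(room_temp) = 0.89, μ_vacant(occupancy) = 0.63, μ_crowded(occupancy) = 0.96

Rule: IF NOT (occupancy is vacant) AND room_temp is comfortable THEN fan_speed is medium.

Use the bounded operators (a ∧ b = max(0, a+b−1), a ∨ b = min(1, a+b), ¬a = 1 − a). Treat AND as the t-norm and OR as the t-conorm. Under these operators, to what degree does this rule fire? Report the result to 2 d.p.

0.28

firing strength: ¬vacant=1−0.63=0.37, comfortable=0.91; AND[max(0, a+b−1)] → w = 0.28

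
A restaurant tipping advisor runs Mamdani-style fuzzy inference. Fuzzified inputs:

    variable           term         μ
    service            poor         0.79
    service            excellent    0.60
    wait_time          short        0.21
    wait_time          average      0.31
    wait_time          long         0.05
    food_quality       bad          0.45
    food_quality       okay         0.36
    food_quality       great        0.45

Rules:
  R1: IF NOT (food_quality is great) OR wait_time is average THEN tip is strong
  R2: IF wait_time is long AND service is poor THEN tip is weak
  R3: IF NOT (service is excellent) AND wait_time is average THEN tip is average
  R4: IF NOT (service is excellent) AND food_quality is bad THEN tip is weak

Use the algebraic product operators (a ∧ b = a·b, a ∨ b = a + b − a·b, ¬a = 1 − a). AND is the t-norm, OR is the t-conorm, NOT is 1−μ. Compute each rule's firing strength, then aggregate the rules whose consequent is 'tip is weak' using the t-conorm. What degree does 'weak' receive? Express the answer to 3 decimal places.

R1: ¬great=1−0.45=0.55, average=0.31; OR[a + b − a·b] → w = 0.6895
R2: long=0.05, poor=0.79; AND[a·b] → w = 0.0395
R3: ¬excellent=1−0.60=0.40, average=0.31; AND[a·b] → w = 0.1240
R4: ¬excellent=1−0.60=0.40, bad=0.45; AND[a·b] → w = 0.1800
Rules with consequent 'weak': {R2, R4} → strengths 0.0395, 0.1800
Aggregate via t-conorm [a + b − a·b]: 0.2124

0.212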